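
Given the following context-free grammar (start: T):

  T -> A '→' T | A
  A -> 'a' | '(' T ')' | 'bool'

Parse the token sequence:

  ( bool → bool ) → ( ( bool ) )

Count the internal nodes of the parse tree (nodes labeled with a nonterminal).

[T [A ( [T [A bool] → [T [A bool]]] )] → [T [A ( [T [A ( [T [A bool]] )]] )]]]

12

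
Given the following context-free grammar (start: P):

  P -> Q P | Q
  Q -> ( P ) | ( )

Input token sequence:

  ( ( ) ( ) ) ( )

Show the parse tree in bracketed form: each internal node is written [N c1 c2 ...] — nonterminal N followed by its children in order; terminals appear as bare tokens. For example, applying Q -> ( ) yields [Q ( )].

P
Q P
( P ) P
( Q P ) P
( ( ) P ) P
( ( ) Q ) P
( ( ) ( ) ) P
( ( ) ( ) ) Q
( ( ) ( ) ) ( )

[P [Q ( [P [Q ( )] [P [Q ( )]]] )] [P [Q ( )]]]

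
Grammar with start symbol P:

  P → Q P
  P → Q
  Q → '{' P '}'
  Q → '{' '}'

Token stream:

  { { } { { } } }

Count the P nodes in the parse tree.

4

[P [Q { [P [Q { }] [P [Q { [P [Q { }]] }]]] }]]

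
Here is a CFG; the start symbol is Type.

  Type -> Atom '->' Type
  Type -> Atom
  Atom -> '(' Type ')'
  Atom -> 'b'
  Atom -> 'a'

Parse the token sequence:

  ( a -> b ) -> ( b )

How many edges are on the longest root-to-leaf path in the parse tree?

5

[Type [Atom ( [Type [Atom a] -> [Type [Atom b]]] )] -> [Type [Atom ( [Type [Atom b]] )]]]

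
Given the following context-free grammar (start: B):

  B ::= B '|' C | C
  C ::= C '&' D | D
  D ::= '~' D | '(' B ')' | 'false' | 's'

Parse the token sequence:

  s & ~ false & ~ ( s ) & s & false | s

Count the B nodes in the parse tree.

3

[B [B [C [C [C [C [C [D s]] & [D ~ [D false]]] & [D ~ [D ( [B [C [D s]]] )]]] & [D s]] & [D false]]] | [C [D s]]]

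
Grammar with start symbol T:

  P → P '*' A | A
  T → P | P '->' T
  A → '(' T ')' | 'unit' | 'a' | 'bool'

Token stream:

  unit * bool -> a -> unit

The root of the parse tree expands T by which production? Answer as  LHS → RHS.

[T [P [P [A unit]] * [A bool]] -> [T [P [A a]] -> [T [P [A unit]]]]]

T → P '->' T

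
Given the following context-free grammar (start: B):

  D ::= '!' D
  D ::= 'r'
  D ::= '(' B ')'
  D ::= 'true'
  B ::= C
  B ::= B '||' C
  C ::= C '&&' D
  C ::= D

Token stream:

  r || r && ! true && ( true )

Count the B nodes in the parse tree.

3

[B [B [C [D r]]] || [C [C [C [D r]] && [D ! [D true]]] && [D ( [B [C [D true]]] )]]]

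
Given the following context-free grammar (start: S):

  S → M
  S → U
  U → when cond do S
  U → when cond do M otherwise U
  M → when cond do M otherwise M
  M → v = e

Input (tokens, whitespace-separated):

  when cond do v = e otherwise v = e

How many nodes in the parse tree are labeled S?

[S [M when cond do [M v = e] otherwise [M v = e]]]

1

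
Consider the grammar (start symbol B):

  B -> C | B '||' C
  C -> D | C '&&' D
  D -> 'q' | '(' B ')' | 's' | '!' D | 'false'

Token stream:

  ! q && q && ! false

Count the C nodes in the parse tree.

[B [C [C [C [D ! [D q]]] && [D q]] && [D ! [D false]]]]

3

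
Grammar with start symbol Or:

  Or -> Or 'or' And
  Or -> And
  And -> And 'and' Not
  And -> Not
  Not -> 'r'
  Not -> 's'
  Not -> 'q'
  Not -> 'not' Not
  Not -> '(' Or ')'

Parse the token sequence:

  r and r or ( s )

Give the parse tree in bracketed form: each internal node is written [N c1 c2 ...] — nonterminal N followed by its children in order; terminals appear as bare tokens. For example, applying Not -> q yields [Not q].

Or
Or or And
And or And
And and Not or And
Not and Not or And
r and Not or And
r and r or And
r and r or Not
r and r or ( Or )
r and r or ( And )
r and r or ( Not )
r and r or ( s )

[Or [Or [And [And [Not r]] and [Not r]]] or [And [Not ( [Or [And [Not s]]] )]]]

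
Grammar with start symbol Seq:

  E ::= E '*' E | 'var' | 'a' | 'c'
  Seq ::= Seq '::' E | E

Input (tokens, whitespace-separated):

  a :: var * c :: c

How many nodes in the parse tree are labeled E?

[Seq [Seq [Seq [E a]] :: [E [E var] * [E c]]] :: [E c]]

5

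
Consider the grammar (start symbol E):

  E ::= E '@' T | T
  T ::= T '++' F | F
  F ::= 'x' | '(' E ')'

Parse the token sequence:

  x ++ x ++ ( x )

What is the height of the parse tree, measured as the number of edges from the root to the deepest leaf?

6

[E [T [T [T [F x]] ++ [F x]] ++ [F ( [E [T [F x]]] )]]]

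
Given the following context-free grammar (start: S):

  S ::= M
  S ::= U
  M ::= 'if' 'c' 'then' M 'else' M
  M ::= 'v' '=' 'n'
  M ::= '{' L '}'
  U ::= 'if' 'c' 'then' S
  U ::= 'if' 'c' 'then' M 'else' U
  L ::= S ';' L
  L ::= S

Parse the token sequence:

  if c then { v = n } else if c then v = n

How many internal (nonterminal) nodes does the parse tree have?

[S [U if c then [M { [L [S [M v = n]]] }] else [U if c then [S [M v = n]]]]]

9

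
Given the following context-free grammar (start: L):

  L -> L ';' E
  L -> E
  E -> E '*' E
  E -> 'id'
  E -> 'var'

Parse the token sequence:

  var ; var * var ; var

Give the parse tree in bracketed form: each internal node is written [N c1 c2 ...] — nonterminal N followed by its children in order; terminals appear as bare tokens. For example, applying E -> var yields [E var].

[L [L [L [E var]] ; [E [E var] * [E var]]] ; [E var]]

L
L ; E
L ; E ; E
E ; E ; E
var ; E ; E
var ; E * E ; E
var ; var * E ; E
var ; var * var ; E
var ; var * var ; var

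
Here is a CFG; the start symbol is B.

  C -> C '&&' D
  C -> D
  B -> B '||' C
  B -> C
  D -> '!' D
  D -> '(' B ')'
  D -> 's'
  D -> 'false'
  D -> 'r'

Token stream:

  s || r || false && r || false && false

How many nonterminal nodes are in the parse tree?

[B [B [B [B [C [D s]]] || [C [D r]]] || [C [C [D false]] && [D r]]] || [C [C [D false]] && [D false]]]

16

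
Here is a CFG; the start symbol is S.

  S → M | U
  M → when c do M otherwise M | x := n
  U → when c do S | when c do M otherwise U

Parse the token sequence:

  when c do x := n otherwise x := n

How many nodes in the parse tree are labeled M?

[S [M when c do [M x := n] otherwise [M x := n]]]

3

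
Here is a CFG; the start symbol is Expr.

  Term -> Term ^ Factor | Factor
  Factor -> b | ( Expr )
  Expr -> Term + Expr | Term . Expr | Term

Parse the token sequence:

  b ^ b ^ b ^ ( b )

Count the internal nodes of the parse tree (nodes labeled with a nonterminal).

12

[Expr [Term [Term [Term [Term [Factor b]] ^ [Factor b]] ^ [Factor b]] ^ [Factor ( [Expr [Term [Factor b]]] )]]]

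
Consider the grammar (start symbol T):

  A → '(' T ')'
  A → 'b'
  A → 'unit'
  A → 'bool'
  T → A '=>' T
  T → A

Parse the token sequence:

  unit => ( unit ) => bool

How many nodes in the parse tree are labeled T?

[T [A unit] => [T [A ( [T [A unit]] )] => [T [A bool]]]]

4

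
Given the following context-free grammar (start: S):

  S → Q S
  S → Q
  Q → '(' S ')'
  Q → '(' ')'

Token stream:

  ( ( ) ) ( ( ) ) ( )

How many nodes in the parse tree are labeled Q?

[S [Q ( [S [Q ( )]] )] [S [Q ( [S [Q ( )]] )] [S [Q ( )]]]]

5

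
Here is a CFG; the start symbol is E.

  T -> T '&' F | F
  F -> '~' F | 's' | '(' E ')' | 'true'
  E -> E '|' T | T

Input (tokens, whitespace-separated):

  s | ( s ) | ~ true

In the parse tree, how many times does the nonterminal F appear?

[E [E [E [T [F s]]] | [T [F ( [E [T [F s]]] )]]] | [T [F ~ [F true]]]]

5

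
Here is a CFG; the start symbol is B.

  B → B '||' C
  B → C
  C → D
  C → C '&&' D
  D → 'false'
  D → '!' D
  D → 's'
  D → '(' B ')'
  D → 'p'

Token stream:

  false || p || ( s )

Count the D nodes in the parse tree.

[B [B [B [C [D false]]] || [C [D p]]] || [C [D ( [B [C [D s]]] )]]]

4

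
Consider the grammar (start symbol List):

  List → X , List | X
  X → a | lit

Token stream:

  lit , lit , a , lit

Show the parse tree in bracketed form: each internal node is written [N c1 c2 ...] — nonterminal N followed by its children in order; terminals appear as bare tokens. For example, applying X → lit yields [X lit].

List
X , List
lit , List
lit , X , List
lit , lit , List
lit , lit , X , List
lit , lit , a , List
lit , lit , a , X
lit , lit , a , lit

[List [X lit] , [List [X lit] , [List [X a] , [List [X lit]]]]]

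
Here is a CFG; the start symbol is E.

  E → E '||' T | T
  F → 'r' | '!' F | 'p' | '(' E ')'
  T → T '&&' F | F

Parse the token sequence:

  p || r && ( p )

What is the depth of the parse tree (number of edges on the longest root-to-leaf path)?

[E [E [T [F p]]] || [T [T [F r]] && [F ( [E [T [F p]]] )]]]

6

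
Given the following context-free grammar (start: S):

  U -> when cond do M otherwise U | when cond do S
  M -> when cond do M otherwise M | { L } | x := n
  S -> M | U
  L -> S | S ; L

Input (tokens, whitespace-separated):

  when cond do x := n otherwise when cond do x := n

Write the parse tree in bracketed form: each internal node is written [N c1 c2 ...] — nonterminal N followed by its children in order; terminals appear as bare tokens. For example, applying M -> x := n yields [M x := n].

[S [U when cond do [M x := n] otherwise [U when cond do [S [M x := n]]]]]

S
U
when cond do M otherwise U
when cond do x := n otherwise U
when cond do x := n otherwise when cond do S
when cond do x := n otherwise when cond do M
when cond do x := n otherwise when cond do x := n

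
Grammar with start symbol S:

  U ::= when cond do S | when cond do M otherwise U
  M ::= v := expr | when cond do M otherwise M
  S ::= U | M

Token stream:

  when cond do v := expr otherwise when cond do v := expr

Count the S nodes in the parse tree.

[S [U when cond do [M v := expr] otherwise [U when cond do [S [M v := expr]]]]]

2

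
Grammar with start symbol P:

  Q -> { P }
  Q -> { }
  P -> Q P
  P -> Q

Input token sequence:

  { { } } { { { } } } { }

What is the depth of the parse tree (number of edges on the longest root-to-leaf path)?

7

[P [Q { [P [Q { }]] }] [P [Q { [P [Q { [P [Q { }]] }]] }] [P [Q { }]]]]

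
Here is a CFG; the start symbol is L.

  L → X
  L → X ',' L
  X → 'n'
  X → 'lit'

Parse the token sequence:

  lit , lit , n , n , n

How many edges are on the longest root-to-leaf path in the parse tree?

[L [X lit] , [L [X lit] , [L [X n] , [L [X n] , [L [X n]]]]]]

6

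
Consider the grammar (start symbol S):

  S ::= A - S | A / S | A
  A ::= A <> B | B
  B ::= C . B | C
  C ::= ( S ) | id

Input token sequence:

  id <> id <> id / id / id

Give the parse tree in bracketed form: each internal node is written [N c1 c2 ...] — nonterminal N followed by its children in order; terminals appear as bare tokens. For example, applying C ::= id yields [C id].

S
A / S
A <> B / S
A <> B <> B / S
B <> B <> B / S
C <> B <> B / S
id <> B <> B / S
id <> C <> B / S
id <> id <> B / S
id <> id <> C / S
id <> id <> id / S
id <> id <> id / A / S
id <> id <> id / B / S
id <> id <> id / C / S
id <> id <> id / id / S
id <> id <> id / id / A
id <> id <> id / id / B
id <> id <> id / id / C
id <> id <> id / id / id

[S [A [A [A [B [C id]]] <> [B [C id]]] <> [B [C id]]] / [S [A [B [C id]]] / [S [A [B [C id]]]]]]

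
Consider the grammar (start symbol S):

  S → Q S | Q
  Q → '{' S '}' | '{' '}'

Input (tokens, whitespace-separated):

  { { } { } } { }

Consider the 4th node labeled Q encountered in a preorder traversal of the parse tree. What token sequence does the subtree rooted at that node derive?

{ }

[S [Q { [S [Q { }] [S [Q { }]]] }] [S [Q { }]]]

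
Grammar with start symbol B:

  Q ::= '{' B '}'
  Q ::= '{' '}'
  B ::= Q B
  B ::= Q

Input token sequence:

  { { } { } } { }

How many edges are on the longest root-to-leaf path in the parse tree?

[B [Q { [B [Q { }] [B [Q { }]]] }] [B [Q { }]]]

5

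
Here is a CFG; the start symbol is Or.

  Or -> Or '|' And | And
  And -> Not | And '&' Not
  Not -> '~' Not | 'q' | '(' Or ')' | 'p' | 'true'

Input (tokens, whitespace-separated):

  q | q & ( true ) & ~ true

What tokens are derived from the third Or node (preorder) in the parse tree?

true

[Or [Or [And [Not q]]] | [And [And [And [Not q]] & [Not ( [Or [And [Not true]]] )]] & [Not ~ [Not true]]]]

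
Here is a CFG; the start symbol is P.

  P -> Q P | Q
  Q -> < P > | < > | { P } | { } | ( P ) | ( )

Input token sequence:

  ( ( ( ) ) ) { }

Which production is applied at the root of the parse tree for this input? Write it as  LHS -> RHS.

P -> Q P

[P [Q ( [P [Q ( [P [Q ( )]] )]] )] [P [Q { }]]]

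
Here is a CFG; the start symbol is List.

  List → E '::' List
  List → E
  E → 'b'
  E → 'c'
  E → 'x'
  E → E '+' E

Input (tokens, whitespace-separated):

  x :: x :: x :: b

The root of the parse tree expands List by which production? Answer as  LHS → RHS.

[List [E x] :: [List [E x] :: [List [E x] :: [List [E b]]]]]

List → E '::' List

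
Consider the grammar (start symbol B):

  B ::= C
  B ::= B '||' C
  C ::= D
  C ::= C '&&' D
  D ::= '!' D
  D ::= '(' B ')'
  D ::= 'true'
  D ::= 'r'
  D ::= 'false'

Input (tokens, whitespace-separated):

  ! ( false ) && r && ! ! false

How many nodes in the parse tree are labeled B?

[B [C [C [C [D ! [D ( [B [C [D false]]] )]]] && [D r]] && [D ! [D ! [D false]]]]]

2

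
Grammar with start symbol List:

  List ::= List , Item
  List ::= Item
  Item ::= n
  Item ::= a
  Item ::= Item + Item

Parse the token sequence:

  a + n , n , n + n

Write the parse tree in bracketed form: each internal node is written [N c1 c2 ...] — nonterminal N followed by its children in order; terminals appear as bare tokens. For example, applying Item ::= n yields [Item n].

List
List , Item
List , Item , Item
Item , Item , Item
Item + Item , Item , Item
a + Item , Item , Item
a + n , Item , Item
a + n , n , Item
a + n , n , Item + Item
a + n , n , n + Item
a + n , n , n + n

[List [List [List [Item [Item a] + [Item n]]] , [Item n]] , [Item [Item n] + [Item n]]]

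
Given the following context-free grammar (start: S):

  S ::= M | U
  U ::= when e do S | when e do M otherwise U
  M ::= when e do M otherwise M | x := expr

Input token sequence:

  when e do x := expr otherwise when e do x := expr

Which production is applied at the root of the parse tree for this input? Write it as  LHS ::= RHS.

S ::= U

[S [U when e do [M x := expr] otherwise [U when e do [S [M x := expr]]]]]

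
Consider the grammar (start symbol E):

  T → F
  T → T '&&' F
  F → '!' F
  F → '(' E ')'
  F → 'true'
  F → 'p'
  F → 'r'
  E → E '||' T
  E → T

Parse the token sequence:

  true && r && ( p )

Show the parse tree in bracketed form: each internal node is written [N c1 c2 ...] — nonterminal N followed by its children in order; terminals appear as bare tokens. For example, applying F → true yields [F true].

E
T
T && F
T && F && F
F && F && F
true && F && F
true && r && F
true && r && ( E )
true && r && ( T )
true && r && ( F )
true && r && ( p )

[E [T [T [T [F true]] && [F r]] && [F ( [E [T [F p]]] )]]]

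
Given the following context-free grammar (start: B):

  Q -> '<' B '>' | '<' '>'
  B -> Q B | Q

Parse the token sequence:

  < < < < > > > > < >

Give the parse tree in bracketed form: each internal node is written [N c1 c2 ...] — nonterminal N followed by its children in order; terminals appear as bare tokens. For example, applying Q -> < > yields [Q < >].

[B [Q < [B [Q < [B [Q < [B [Q < >]] >]] >]] >] [B [Q < >]]]

B
Q B
< B > B
< Q > B
< < B > > B
< < Q > > B
< < < B > > > B
< < < Q > > > B
< < < < > > > > B
< < < < > > > > Q
< < < < > > > > < >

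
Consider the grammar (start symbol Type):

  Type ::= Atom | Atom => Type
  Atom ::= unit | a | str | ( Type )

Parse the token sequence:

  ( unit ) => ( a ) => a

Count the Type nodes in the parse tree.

[Type [Atom ( [Type [Atom unit]] )] => [Type [Atom ( [Type [Atom a]] )] => [Type [Atom a]]]]

5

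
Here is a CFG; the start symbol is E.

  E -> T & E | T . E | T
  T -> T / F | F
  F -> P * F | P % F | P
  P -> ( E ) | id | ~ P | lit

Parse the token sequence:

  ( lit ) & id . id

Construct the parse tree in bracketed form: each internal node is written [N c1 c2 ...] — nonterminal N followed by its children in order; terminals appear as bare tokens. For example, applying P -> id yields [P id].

E
T & E
F & E
P & E
( E ) & E
( T ) & E
( F ) & E
( P ) & E
( lit ) & E
( lit ) & T . E
( lit ) & F . E
( lit ) & P . E
( lit ) & id . E
( lit ) & id . T
( lit ) & id . F
( lit ) & id . P
( lit ) & id . id

[E [T [F [P ( [E [T [F [P lit]]]] )]]] & [E [T [F [P id]]] . [E [T [F [P id]]]]]]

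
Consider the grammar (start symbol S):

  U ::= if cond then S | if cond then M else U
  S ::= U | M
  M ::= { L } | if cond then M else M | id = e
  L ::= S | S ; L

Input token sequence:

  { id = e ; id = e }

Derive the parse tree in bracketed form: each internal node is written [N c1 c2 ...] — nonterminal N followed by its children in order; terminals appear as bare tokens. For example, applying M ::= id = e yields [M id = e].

S
M
{ L }
{ S ; L }
{ M ; L }
{ id = e ; L }
{ id = e ; S }
{ id = e ; M }
{ id = e ; id = e }

[S [M { [L [S [M id = e]] ; [L [S [M id = e]]]] }]]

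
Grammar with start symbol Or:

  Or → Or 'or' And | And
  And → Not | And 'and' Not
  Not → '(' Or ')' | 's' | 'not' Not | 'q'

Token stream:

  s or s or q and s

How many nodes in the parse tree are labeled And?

4

[Or [Or [Or [And [Not s]]] or [And [Not s]]] or [And [And [Not q]] and [Not s]]]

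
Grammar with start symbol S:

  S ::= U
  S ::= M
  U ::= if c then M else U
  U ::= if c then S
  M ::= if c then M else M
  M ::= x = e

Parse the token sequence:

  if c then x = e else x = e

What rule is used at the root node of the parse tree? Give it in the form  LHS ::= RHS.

S ::= M

[S [M if c then [M x = e] else [M x = e]]]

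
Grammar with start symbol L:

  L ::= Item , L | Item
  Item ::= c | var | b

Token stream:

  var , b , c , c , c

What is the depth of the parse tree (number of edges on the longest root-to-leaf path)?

[L [Item var] , [L [Item b] , [L [Item c] , [L [Item c] , [L [Item c]]]]]]

6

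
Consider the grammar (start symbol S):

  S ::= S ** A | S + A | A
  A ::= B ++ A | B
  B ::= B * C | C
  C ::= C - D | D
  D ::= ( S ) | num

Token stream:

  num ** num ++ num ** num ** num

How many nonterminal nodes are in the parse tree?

[S [S [S [S [A [B [C [D num]]]]] ** [A [B [C [D num]]] ++ [A [B [C [D num]]]]]] ** [A [B [C [D num]]]]] ** [A [B [C [D num]]]]]

24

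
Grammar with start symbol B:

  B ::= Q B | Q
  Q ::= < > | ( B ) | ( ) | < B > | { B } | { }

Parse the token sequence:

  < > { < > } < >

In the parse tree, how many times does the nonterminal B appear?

4

[B [Q < >] [B [Q { [B [Q < >]] }] [B [Q < >]]]]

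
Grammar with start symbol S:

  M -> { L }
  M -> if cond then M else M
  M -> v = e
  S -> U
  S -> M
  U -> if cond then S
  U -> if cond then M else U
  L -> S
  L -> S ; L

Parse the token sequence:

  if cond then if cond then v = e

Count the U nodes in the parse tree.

[S [U if cond then [S [U if cond then [S [M v = e]]]]]]

2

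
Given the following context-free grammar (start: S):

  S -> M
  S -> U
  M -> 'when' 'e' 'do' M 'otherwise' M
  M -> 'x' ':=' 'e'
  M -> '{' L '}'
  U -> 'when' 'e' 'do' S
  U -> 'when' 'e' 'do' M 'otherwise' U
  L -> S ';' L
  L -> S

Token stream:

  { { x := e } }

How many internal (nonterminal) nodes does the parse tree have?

[S [M { [L [S [M { [L [S [M x := e]]] }]]] }]]

8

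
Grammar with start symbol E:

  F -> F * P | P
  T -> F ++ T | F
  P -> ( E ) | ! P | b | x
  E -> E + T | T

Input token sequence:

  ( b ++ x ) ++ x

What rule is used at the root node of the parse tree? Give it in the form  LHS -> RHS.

[E [T [F [P ( [E [T [F [P b]] ++ [T [F [P x]]]]] )]] ++ [T [F [P x]]]]]

E -> T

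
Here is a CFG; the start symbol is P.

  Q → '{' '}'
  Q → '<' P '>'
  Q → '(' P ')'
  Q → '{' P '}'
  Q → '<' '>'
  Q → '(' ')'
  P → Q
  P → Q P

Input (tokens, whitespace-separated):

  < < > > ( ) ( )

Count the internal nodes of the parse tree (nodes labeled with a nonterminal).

8

[P [Q < [P [Q < >]] >] [P [Q ( )] [P [Q ( )]]]]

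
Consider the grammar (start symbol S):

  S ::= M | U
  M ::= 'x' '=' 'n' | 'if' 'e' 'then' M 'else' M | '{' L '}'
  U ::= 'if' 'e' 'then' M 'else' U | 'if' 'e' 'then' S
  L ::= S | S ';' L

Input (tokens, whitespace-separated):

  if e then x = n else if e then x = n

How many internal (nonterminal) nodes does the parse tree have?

[S [U if e then [M x = n] else [U if e then [S [M x = n]]]]]

6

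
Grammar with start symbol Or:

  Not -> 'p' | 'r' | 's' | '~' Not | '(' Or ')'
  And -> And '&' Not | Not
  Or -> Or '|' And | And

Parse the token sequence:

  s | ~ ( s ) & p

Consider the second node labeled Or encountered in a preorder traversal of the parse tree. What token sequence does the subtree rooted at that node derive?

s

[Or [Or [And [Not s]]] | [And [And [Not ~ [Not ( [Or [And [Not s]]] )]]] & [Not p]]]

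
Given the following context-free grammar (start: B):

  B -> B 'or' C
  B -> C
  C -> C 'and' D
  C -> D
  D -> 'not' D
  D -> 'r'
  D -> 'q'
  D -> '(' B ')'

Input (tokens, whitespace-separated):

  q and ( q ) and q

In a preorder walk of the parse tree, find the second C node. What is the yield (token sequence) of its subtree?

[B [C [C [C [D q]] and [D ( [B [C [D q]]] )]] and [D q]]]

q and ( q )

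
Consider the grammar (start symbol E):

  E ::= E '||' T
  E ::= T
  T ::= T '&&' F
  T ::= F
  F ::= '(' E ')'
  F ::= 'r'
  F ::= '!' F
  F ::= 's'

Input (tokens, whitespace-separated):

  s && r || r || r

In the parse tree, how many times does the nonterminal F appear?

4

[E [E [E [T [T [F s]] && [F r]]] || [T [F r]]] || [T [F r]]]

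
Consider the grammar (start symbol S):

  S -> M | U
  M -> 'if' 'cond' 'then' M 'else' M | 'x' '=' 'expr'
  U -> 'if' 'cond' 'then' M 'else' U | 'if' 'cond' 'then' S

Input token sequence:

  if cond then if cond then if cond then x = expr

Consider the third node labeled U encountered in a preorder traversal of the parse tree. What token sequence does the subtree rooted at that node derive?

if cond then x = expr

[S [U if cond then [S [U if cond then [S [U if cond then [S [M x = expr]]]]]]]]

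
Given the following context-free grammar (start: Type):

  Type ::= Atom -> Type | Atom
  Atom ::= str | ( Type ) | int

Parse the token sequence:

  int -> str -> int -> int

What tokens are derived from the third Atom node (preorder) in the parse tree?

[Type [Atom int] -> [Type [Atom str] -> [Type [Atom int] -> [Type [Atom int]]]]]

int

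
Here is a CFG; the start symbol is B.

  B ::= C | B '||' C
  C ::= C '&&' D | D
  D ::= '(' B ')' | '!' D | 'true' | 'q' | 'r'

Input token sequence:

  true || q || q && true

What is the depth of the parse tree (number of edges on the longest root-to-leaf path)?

[B [B [B [C [D true]]] || [C [D q]]] || [C [C [D q]] && [D true]]]

5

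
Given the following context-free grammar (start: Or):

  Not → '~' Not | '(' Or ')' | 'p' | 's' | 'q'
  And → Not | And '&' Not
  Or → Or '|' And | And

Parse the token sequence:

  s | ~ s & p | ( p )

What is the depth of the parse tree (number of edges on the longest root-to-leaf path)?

6

[Or [Or [Or [And [Not s]]] | [And [And [Not ~ [Not s]]] & [Not p]]] | [And [Not ( [Or [And [Not p]]] )]]]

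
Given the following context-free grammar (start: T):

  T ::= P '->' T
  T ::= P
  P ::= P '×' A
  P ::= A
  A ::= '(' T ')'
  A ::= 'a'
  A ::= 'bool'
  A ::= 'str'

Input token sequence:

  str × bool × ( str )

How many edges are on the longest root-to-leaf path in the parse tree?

[T [P [P [P [A str]] × [A bool]] × [A ( [T [P [A str]]] )]]]

6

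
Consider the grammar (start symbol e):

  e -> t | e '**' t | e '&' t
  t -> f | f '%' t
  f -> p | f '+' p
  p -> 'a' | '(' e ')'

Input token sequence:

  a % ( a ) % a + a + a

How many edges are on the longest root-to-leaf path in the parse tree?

[e [t [f [p a]] % [t [f [p ( [e [t [f [p a]]]] )]] % [t [f [f [f [p a]] + [p a]] + [p a]]]]]]

9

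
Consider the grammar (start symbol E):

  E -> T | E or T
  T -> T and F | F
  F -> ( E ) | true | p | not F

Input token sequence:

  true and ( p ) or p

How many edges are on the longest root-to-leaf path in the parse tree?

[E [E [T [T [F true]] and [F ( [E [T [F p]]] )]]] or [T [F p]]]

7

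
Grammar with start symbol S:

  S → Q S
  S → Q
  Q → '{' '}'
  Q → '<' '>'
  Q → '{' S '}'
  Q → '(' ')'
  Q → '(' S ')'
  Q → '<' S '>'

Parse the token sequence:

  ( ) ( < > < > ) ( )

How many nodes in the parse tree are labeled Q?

5

[S [Q ( )] [S [Q ( [S [Q < >] [S [Q < >]]] )] [S [Q ( )]]]]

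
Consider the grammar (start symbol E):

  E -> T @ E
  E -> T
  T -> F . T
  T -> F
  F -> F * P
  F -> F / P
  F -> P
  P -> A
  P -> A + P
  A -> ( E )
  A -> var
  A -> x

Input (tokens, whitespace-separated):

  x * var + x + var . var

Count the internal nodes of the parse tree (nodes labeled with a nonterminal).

[E [T [F [F [P [A x]]] * [P [A var] + [P [A x] + [P [A var]]]]] . [T [F [P [A var]]]]]]

16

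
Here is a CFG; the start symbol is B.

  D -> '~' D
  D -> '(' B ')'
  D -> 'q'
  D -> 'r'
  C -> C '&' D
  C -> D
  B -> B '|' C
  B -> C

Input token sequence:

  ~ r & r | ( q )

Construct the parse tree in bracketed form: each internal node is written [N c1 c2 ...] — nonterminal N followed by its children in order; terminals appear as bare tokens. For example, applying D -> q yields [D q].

B
B | C
C | C
C & D | C
D & D | C
~ D & D | C
~ r & D | C
~ r & r | C
~ r & r | D
~ r & r | ( B )
~ r & r | ( C )
~ r & r | ( D )
~ r & r | ( q )

[B [B [C [C [D ~ [D r]]] & [D r]]] | [C [D ( [B [C [D q]]] )]]]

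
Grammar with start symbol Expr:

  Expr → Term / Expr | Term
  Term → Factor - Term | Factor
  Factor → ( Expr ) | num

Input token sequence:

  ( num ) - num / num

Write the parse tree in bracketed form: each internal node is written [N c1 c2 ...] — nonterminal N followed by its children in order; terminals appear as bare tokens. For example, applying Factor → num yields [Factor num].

[Expr [Term [Factor ( [Expr [Term [Factor num]]] )] - [Term [Factor num]]] / [Expr [Term [Factor num]]]]

Expr
Term / Expr
Factor - Term / Expr
( Expr ) - Term / Expr
( Term ) - Term / Expr
( Factor ) - Term / Expr
( num ) - Term / Expr
( num ) - Factor / Expr
( num ) - num / Expr
( num ) - num / Term
( num ) - num / Factor
( num ) - num / num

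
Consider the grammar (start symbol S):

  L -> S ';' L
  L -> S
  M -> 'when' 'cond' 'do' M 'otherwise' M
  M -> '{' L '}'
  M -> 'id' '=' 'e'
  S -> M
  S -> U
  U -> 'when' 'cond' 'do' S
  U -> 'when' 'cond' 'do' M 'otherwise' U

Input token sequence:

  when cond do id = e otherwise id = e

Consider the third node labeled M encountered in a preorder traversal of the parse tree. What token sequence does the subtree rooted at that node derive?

[S [M when cond do [M id = e] otherwise [M id = e]]]

id = e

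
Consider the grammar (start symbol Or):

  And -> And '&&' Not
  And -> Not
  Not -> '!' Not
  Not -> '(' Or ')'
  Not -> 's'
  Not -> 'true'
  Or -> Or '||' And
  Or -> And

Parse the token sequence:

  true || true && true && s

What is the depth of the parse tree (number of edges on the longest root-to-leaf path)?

5

[Or [Or [And [Not true]]] || [And [And [And [Not true]] && [Not true]] && [Not s]]]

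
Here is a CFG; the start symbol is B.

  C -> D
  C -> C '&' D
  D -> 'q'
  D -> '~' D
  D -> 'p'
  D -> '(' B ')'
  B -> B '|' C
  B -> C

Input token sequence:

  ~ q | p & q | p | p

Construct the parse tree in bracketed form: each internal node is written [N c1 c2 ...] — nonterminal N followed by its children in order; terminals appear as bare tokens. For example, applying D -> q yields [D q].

[B [B [B [B [C [D ~ [D q]]]] | [C [C [D p]] & [D q]]] | [C [D p]]] | [C [D p]]]

B
B | C
B | C | C
B | C | C | C
C | C | C | C
D | C | C | C
~ D | C | C | C
~ q | C | C | C
~ q | C & D | C | C
~ q | D & D | C | C
~ q | p & D | C | C
~ q | p & q | C | C
~ q | p & q | D | C
~ q | p & q | p | C
~ q | p & q | p | D
~ q | p & q | p | p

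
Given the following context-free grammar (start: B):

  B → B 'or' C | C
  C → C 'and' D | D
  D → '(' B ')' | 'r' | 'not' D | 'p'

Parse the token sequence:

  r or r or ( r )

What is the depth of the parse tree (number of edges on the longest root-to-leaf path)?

[B [B [B [C [D r]]] or [C [D r]]] or [C [D ( [B [C [D r]]] )]]]

6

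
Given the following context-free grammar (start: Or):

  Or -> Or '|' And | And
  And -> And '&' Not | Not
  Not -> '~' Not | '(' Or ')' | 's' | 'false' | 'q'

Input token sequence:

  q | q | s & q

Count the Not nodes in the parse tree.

[Or [Or [Or [And [Not q]]] | [And [Not q]]] | [And [And [Not s]] & [Not q]]]

4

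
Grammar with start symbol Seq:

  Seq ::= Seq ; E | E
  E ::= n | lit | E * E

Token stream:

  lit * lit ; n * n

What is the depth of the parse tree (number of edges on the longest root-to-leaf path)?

[Seq [Seq [E [E lit] * [E lit]]] ; [E [E n] * [E n]]]

4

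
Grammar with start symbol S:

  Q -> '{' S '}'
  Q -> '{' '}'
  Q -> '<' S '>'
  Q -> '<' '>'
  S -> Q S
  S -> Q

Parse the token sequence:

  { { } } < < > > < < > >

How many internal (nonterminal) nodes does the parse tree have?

12

[S [Q { [S [Q { }]] }] [S [Q < [S [Q < >]] >] [S [Q < [S [Q < >]] >]]]]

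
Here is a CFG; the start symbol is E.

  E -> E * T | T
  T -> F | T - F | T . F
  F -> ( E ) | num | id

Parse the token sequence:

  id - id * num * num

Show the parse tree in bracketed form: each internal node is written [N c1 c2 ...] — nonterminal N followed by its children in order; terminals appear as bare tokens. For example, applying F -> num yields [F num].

[E [E [E [T [T [F id]] - [F id]]] * [T [F num]]] * [T [F num]]]

E
E * T
E * T * T
T * T * T
T - F * T * T
F - F * T * T
id - F * T * T
id - id * T * T
id - id * F * T
id - id * num * T
id - id * num * F
id - id * num * num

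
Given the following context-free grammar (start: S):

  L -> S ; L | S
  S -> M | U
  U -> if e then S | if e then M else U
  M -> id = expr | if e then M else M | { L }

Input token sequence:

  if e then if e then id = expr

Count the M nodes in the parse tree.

[S [U if e then [S [U if e then [S [M id = expr]]]]]]

1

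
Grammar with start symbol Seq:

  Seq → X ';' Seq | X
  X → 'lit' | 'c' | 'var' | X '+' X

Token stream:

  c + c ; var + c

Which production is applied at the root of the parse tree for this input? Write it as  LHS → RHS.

Seq → X ';' Seq

[Seq [X [X c] + [X c]] ; [Seq [X [X var] + [X c]]]]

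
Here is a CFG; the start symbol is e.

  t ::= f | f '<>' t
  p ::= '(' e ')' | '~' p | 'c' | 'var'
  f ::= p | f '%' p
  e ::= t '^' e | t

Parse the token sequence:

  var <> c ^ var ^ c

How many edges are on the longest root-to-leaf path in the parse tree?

[e [t [f [p var]] <> [t [f [p c]]]] ^ [e [t [f [p var]]] ^ [e [t [f [p c]]]]]]

6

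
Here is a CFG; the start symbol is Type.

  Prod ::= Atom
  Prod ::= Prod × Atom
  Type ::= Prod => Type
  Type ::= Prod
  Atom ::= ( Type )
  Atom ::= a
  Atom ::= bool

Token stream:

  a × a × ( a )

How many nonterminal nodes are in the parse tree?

10

[Type [Prod [Prod [Prod [Atom a]] × [Atom a]] × [Atom ( [Type [Prod [Atom a]]] )]]]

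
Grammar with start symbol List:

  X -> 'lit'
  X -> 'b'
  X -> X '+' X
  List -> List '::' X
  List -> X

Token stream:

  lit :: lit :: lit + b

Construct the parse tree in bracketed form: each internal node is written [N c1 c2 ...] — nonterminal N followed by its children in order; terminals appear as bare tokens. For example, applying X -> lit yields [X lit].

[List [List [List [X lit]] :: [X lit]] :: [X [X lit] + [X b]]]

List
List :: X
List :: X :: X
X :: X :: X
lit :: X :: X
lit :: lit :: X
lit :: lit :: X + X
lit :: lit :: lit + X
lit :: lit :: lit + b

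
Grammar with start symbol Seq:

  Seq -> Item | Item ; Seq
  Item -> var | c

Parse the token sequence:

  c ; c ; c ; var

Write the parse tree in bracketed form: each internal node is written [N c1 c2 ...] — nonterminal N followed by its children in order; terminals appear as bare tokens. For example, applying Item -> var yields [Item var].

Seq
Item ; Seq
c ; Seq
c ; Item ; Seq
c ; c ; Seq
c ; c ; Item ; Seq
c ; c ; c ; Seq
c ; c ; c ; Item
c ; c ; c ; var

[Seq [Item c] ; [Seq [Item c] ; [Seq [Item c] ; [Seq [Item var]]]]]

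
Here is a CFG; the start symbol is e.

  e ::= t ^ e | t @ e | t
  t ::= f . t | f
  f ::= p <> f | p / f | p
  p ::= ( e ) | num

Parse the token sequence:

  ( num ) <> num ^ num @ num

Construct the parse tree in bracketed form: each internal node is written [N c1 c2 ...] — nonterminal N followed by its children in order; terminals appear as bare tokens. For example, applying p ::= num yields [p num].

e
t ^ e
f ^ e
p <> f ^ e
( e ) <> f ^ e
( t ) <> f ^ e
( f ) <> f ^ e
( p ) <> f ^ e
( num ) <> f ^ e
( num ) <> p ^ e
( num ) <> num ^ e
( num ) <> num ^ t @ e
( num ) <> num ^ f @ e
( num ) <> num ^ p @ e
( num ) <> num ^ num @ e
( num ) <> num ^ num @ t
( num ) <> num ^ num @ f
( num ) <> num ^ num @ p
( num ) <> num ^ num @ num

[e [t [f [p ( [e [t [f [p num]]]] )] <> [f [p num]]]] ^ [e [t [f [p num]]] @ [e [t [f [p num]]]]]]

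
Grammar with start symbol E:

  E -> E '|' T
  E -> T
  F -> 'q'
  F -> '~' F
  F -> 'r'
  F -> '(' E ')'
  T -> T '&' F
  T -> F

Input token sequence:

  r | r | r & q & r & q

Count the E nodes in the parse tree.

3

[E [E [E [T [F r]]] | [T [F r]]] | [T [T [T [T [F r]] & [F q]] & [F r]] & [F q]]]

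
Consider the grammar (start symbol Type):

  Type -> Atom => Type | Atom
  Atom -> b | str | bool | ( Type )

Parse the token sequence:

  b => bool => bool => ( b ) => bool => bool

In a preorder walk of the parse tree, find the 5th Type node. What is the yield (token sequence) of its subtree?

[Type [Atom b] => [Type [Atom bool] => [Type [Atom bool] => [Type [Atom ( [Type [Atom b]] )] => [Type [Atom bool] => [Type [Atom bool]]]]]]]

b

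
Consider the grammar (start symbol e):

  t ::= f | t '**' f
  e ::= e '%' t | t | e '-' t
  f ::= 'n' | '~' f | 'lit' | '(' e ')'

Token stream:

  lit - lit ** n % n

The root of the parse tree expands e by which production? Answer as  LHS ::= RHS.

[e [e [e [t [f lit]]] - [t [t [f lit]] ** [f n]]] % [t [f n]]]

e ::= e '%' t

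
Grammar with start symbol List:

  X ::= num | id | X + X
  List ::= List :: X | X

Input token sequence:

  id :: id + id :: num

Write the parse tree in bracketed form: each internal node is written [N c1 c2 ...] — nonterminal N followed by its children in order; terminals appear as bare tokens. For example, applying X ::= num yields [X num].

[List [List [List [X id]] :: [X [X id] + [X id]]] :: [X num]]

List
List :: X
List :: X :: X
X :: X :: X
id :: X :: X
id :: X + X :: X
id :: id + X :: X
id :: id + id :: X
id :: id + id :: num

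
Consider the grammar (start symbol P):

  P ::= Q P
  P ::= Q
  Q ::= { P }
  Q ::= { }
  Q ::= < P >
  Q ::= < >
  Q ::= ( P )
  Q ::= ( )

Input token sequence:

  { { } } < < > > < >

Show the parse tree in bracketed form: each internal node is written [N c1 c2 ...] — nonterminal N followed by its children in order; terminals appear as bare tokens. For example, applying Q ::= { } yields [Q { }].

P
Q P
{ P } P
{ Q } P
{ { } } P
{ { } } Q P
{ { } } < P > P
{ { } } < Q > P
{ { } } < < > > P
{ { } } < < > > Q
{ { } } < < > > < >

[P [Q { [P [Q { }]] }] [P [Q < [P [Q < >]] >] [P [Q < >]]]]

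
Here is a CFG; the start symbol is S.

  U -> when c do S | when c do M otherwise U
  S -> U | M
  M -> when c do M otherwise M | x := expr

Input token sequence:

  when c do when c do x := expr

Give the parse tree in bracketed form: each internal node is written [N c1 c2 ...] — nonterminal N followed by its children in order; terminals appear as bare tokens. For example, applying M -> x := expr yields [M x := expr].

S
U
when c do S
when c do U
when c do when c do S
when c do when c do M
when c do when c do x := expr

[S [U when c do [S [U when c do [S [M x := expr]]]]]]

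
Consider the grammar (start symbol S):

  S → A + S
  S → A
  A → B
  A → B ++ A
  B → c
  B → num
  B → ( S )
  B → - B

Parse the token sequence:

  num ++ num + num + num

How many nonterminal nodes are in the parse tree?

[S [A [B num] ++ [A [B num]]] + [S [A [B num]] + [S [A [B num]]]]]

11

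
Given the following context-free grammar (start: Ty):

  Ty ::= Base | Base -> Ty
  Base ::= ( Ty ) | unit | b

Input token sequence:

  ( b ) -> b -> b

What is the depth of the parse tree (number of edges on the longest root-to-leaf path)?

[Ty [Base ( [Ty [Base b]] )] -> [Ty [Base b] -> [Ty [Base b]]]]

4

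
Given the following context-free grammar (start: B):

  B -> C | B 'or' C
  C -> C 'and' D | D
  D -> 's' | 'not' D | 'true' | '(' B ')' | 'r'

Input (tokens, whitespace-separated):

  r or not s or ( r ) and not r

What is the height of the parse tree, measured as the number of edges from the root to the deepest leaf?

7

[B [B [B [C [D r]]] or [C [D not [D s]]]] or [C [C [D ( [B [C [D r]]] )]] and [D not [D r]]]]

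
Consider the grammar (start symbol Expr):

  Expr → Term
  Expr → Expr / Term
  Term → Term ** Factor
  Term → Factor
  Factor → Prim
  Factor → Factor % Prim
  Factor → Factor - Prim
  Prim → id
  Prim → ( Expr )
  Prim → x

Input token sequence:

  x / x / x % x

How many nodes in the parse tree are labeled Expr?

3

[Expr [Expr [Expr [Term [Factor [Prim x]]]] / [Term [Factor [Prim x]]]] / [Term [Factor [Factor [Prim x]] % [Prim x]]]]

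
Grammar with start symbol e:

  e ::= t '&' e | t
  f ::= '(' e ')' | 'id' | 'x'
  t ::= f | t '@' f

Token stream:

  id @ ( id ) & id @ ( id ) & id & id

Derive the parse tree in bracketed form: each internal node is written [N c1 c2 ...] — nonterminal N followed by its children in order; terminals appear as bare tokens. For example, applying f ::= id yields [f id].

e
t & e
t @ f & e
f @ f & e
id @ f & e
id @ ( e ) & e
id @ ( t ) & e
id @ ( f ) & e
id @ ( id ) & e
id @ ( id ) & t & e
id @ ( id ) & t @ f & e
id @ ( id ) & f @ f & e
id @ ( id ) & id @ f & e
id @ ( id ) & id @ ( e ) & e
id @ ( id ) & id @ ( t ) & e
id @ ( id ) & id @ ( f ) & e
id @ ( id ) & id @ ( id ) & e
id @ ( id ) & id @ ( id ) & t & e
id @ ( id ) & id @ ( id ) & f & e
id @ ( id ) & id @ ( id ) & id & e
id @ ( id ) & id @ ( id ) & id & t
id @ ( id ) & id @ ( id ) & id & f
id @ ( id ) & id @ ( id ) & id & id

[e [t [t [f id]] @ [f ( [e [t [f id]]] )]] & [e [t [t [f id]] @ [f ( [e [t [f id]]] )]] & [e [t [f id]] & [e [t [f id]]]]]]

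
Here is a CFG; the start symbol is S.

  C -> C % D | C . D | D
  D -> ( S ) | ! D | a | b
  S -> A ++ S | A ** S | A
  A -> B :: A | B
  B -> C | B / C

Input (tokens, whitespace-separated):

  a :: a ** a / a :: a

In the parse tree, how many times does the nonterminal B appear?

[S [A [B [C [D a]]] :: [A [B [C [D a]]]]] ** [S [A [B [B [C [D a]]] / [C [D a]]] :: [A [B [C [D a]]]]]]]

5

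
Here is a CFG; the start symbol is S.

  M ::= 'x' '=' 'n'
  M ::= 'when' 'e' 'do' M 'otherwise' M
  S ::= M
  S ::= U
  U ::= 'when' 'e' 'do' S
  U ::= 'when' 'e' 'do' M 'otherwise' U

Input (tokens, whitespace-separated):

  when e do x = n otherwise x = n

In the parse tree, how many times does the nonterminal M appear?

3

[S [M when e do [M x = n] otherwise [M x = n]]]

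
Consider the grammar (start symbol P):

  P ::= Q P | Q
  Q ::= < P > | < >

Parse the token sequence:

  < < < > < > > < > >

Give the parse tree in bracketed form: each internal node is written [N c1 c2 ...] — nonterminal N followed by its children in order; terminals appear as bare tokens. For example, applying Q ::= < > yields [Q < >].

P
Q
< P >
< Q P >
< < P > P >
< < Q P > P >
< < < > P > P >
< < < > Q > P >
< < < > < > > P >
< < < > < > > Q >
< < < > < > > < > >

[P [Q < [P [Q < [P [Q < >] [P [Q < >]]] >] [P [Q < >]]] >]]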